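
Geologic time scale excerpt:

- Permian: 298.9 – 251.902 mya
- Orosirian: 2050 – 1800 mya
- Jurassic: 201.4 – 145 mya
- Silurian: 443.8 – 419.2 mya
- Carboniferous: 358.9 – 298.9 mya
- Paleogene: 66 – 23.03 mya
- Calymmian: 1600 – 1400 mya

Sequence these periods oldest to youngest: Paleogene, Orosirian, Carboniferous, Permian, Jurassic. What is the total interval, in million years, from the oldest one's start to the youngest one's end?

From the excerpt: Paleogene 66–23.03; Orosirian 2050–1800; Carboniferous 358.9–298.9; Permian 298.9–251.902; Jurassic 201.4–145 (Ma).
Larger Ma is earlier, so the oldest is Orosirian and the youngest is Paleogene; oldest to youngest: Orosirian, Carboniferous, Permian, Jurassic, Paleogene.
Oldest start 2050 minus youngest end 23.03 gives 2026.97 Myr overall.

Orosirian, Carboniferous, Permian, Jurassic, Paleogene; total span 2026.97 Myr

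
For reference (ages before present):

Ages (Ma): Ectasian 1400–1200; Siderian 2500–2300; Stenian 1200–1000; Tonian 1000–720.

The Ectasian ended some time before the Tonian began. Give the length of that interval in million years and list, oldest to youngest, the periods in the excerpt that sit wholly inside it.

End of Ectasian = 1200 Ma; start of Tonian = 1000 Ma.
Gap = 1200 − 1000 = 200 Myr.
Periods wholly inside 1200–1000 Ma: Stenian (1200–1000).

200 million years; Stenian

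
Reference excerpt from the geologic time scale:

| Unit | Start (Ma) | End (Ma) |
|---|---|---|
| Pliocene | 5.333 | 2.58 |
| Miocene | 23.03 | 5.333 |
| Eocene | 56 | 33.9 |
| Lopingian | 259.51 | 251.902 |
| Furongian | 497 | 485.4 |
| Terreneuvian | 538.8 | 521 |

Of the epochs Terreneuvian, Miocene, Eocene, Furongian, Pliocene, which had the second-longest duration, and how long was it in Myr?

Durations: Terreneuvian 17.8; Miocene 17.697; Eocene 22.1; Furongian 11.6; Pliocene 2.753 Myr.
Sorted longest-first: Eocene (22.1), Terreneuvian (17.8), Miocene (17.697), Furongian (11.6), Pliocene (2.753).
The second longest is Terreneuvian at 17.8 Myr.

Terreneuvian, 17.8 million years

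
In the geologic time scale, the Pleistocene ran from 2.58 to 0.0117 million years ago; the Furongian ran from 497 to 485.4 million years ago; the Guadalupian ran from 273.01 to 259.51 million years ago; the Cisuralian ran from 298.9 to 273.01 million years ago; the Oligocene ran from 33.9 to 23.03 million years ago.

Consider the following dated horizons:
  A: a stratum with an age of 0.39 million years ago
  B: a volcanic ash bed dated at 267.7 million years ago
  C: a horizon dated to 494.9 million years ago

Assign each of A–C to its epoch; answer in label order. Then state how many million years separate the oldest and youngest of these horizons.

A — Pleistocene; B — Guadalupian; C — Furongian; span 494.51 million years

A: 0.39 Ma lies in 2.58–0.0117 Ma, so Pleistocene.
B: 267.7 Ma lies in 273.01–259.51 Ma, so Guadalupian.
C: 494.9 Ma lies in 497–485.4 Ma, so Furongian.
Oldest = 494.9 Ma, youngest = 0.39 Ma → span 494.51 Myr.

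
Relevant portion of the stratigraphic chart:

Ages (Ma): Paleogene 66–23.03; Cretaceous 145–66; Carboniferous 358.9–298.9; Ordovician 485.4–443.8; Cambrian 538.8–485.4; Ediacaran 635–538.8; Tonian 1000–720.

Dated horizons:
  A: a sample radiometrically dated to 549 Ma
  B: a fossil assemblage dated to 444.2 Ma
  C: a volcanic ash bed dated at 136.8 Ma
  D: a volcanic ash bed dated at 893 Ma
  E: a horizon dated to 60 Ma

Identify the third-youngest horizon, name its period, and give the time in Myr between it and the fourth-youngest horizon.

Sorted youngest-first by Ma: E (60), C (136.8), B (444.2), A (549), D (893).
The third youngest is B at 444.2 Ma, which lies in 485.4–443.8 Ma: the Ordovician.
The fourth youngest is A at 549 Ma; separation = |444.2 − 549| = 104.8 Myr.

B, in the Ordovician; 104.8 million years to A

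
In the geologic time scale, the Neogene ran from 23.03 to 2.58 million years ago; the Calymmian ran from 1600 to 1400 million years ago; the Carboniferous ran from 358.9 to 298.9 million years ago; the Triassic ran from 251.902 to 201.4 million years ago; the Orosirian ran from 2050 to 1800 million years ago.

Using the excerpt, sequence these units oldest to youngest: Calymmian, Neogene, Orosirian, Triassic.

Orosirian → Calymmian → Triassic → Neogene

Sorting by start age (descending Ma, since larger Ma = older): Orosirian start 2050, Calymmian start 1600, Triassic start 251.902, Neogene start 23.03.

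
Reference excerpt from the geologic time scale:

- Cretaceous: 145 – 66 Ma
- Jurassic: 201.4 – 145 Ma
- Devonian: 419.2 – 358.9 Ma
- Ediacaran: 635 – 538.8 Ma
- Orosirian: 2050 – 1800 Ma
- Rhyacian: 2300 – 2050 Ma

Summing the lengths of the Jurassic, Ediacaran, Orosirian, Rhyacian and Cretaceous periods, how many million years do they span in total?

Each duration: Jurassic = 56.4; Ediacaran = 96.2; Orosirian = 250; Rhyacian = 250; Cretaceous = 79.
Sum: 56.4 + 96.2 + 250 + 250 + 79 = 731.6 Myr.

731.6 million years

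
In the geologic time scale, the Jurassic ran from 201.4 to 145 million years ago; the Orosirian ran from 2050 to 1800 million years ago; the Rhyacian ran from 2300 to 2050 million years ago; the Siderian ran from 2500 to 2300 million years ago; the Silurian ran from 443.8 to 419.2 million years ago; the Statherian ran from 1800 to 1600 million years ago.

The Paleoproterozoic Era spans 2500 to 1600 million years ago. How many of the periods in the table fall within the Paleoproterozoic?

4

Periods inside 2500–1600 Ma: Siderian, Rhyacian, Orosirian, Statherian — 4 in total.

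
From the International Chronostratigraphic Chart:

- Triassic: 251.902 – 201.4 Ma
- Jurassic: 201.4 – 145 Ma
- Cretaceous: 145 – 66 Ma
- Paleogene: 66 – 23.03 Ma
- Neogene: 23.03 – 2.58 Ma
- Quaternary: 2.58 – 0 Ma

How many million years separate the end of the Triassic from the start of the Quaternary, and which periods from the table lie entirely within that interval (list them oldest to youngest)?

The Triassic closes at 201.4 Ma and the Quaternary opens at 2.58 Ma, so the interval is 201.4 − 2.58 = 198.82 Myr.
A period fits inside if it starts at or after 201.4 Ma and ends at or before 2.58 Ma; oldest first that gives Jurassic, Cretaceous, Paleogene, Neogene.

198.82 million years; Jurassic, Cretaceous, Paleogene, Neogene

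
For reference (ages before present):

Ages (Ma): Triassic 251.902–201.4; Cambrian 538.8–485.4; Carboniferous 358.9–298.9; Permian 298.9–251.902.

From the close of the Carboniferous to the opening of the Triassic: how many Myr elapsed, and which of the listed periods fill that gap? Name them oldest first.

46.998 million years; Permian

The Carboniferous closes at 298.9 Ma and the Triassic opens at 251.902 Ma, so the interval is 298.9 − 251.902 = 46.998 Myr.
A period fits inside if it starts at or after 298.9 Ma and ends at or before 251.902 Ma; oldest first that gives Permian.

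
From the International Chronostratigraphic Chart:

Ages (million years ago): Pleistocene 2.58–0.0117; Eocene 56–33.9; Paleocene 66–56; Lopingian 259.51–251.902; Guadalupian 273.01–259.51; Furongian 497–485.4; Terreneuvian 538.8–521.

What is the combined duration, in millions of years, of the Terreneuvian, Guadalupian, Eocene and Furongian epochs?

65 million years

Duration is start − end for each: (538.8 − 521) + (273.01 − 259.51) + (56 − 33.9) + (497 − 485.4).
That is 17.8 + 13.5 + 22.1 + 11.6, which totals 65 million years.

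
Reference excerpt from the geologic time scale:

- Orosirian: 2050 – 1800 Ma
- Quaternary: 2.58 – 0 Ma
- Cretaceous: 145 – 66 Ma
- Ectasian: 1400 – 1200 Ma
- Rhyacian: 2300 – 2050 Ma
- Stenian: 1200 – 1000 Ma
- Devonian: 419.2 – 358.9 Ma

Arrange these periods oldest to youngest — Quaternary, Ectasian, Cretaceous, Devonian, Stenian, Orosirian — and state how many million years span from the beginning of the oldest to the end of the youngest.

Start ages (Ma): Orosirian 2050, Ectasian 1400, Stenian 1200, Devonian 419.2, Cretaceous 145, Quaternary 2.58.
Ordered oldest to youngest: Orosirian, Ectasian, Stenian, Devonian, Cretaceous, Quaternary.
Span = 2050 − 0 = 2050 Myr.

Orosirian, Ectasian, Stenian, Devonian, Cretaceous, Quaternary; total span 2050 Myr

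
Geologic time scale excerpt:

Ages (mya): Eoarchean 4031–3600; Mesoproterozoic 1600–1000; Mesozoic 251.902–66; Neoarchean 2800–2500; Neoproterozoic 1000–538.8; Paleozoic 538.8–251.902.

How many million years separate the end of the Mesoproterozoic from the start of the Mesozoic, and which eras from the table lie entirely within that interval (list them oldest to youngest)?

748.098 million years; Neoproterozoic, Paleozoic

End of Mesoproterozoic = 1000 Ma; start of Mesozoic = 251.902 Ma.
Gap = 1000 − 251.902 = 748.098 Myr.
Eras wholly inside 1000–251.902 Ma: Neoproterozoic (1000–538.8), Paleozoic (538.8–251.902).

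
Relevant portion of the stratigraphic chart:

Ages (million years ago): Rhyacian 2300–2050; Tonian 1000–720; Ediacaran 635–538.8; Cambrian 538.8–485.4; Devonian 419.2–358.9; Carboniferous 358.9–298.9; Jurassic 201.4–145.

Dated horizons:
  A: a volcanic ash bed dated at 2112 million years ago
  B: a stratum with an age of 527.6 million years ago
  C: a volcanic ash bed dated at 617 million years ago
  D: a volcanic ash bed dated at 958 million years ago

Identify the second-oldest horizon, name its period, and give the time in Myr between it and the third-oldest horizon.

Sorted oldest-first by Ma: A (2112), D (958), C (617), B (527.6).
The second oldest is D at 958 Ma, which lies in 1000–720 Ma: the Tonian.
The third oldest is C at 617 Ma; separation = |958 − 617| = 341 Myr.

D, in the Tonian; 341 million years to C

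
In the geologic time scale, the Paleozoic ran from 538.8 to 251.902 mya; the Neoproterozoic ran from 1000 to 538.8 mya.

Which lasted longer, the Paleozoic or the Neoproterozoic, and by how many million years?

Neoproterozoic, by 174.302 million years

Paleozoic: 538.8 − 251.902 = 286.898 Myr.
Neoproterozoic: 1000 − 538.8 = 461.2 Myr.
Difference: 461.2 − 286.898 = 174.302 Myr, so the Neoproterozoic was longer.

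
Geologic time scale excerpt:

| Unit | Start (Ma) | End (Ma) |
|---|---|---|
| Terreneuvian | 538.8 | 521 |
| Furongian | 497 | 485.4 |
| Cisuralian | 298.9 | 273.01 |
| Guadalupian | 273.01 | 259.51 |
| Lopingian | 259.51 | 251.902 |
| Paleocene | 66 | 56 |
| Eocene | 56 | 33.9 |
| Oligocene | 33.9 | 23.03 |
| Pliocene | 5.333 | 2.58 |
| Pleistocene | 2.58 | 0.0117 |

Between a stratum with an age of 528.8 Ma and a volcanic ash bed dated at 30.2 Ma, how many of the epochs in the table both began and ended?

528.8 Ma sits inside the Terreneuvian (538.8–521) and 30.2 Ma inside the Oligocene (33.9–23.03); neither of those is wholly between the two dates.
The listed epochs lying completely between them are Furongian, Cisuralian, Guadalupian, Lopingian, Paleocene, Eocene — 6 in all.

6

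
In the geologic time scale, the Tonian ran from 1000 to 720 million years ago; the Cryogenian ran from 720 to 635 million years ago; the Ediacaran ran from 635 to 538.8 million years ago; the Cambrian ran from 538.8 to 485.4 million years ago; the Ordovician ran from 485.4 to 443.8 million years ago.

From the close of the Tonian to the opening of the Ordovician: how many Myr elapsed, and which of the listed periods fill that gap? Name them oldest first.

234.6 million years; Cryogenian, Ediacaran, Cambrian

End of Tonian = 720 Ma; start of Ordovician = 485.4 Ma.
Gap = 720 − 485.4 = 234.6 Myr.
Periods wholly inside 720–485.4 Ma: Cryogenian (720–635), Ediacaran (635–538.8), Cambrian (538.8–485.4).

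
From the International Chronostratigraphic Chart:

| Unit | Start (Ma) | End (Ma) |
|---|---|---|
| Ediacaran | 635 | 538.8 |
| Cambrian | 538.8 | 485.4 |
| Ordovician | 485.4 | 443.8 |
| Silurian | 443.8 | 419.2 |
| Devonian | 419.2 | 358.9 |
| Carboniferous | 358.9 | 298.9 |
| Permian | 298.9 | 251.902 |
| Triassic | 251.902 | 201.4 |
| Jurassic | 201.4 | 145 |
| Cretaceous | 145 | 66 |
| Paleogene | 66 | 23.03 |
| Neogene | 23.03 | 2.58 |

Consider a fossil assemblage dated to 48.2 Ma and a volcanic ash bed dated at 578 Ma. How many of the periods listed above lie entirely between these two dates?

9

The older date is 578 Ma and the younger is 48.2 Ma.
Periods with start < 578 and end > 48.2 Ma: Cambrian (538.8–485.4), Ordovician (485.4–443.8), Silurian (443.8–419.2), Devonian (419.2–358.9), Carboniferous (358.9–298.9), Permian (298.9–251.902), Triassic (251.902–201.4), Jurassic (201.4–145), Cretaceous (145–66).
That is 9 complete periods.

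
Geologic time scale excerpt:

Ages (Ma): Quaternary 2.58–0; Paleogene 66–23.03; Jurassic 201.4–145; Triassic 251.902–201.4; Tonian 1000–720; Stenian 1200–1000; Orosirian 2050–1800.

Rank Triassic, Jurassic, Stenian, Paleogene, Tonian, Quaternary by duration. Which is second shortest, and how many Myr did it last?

Paleogene, 42.97 million years

Start − end for each: Triassic 251.902 − 201.4 = 50.502; Jurassic 201.4 − 145 = 56.4; Stenian 1200 − 1000 = 200; Paleogene 66 − 23.03 = 42.97; Tonian 1000 − 720 = 280; Quaternary 2.58 − 0 = 2.58.
Ranking these from shortest: Quaternary < Paleogene < Triassic < Jurassic < Stenian < Tonian.
Position 2 in that ranking is Paleogene, which lasted 42.97 Myr.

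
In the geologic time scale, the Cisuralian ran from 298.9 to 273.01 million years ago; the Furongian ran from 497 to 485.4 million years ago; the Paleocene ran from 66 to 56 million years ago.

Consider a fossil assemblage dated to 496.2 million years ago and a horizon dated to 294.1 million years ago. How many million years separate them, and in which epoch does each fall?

202.1 million years apart; the first in the Furongian, the second in the Cisuralian

Elapsed time: 496.2 − 294.1 = 202.1 Myr.
496.2 Ma lies within 497–485.4 Ma: Furongian.
294.1 Ma lies within 298.9–273.01 Ma: Cisuralian.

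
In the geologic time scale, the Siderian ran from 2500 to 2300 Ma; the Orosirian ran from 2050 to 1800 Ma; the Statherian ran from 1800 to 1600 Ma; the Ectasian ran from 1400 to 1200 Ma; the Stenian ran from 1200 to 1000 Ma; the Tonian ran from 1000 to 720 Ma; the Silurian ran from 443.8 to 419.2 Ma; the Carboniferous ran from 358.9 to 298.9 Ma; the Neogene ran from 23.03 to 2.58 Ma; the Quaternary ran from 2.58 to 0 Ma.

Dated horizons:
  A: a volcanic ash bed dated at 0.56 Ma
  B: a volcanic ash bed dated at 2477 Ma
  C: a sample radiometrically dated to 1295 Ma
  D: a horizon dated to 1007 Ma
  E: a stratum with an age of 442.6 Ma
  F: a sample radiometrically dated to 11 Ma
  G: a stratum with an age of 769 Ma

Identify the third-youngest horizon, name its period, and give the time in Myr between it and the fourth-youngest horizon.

E, in the Silurian; 326.4 million years to G

Sorted youngest-first by Ma: A (0.56), F (11), E (442.6), G (769), D (1007), C (1295), B (2477).
The third youngest is E at 442.6 Ma, which lies in 443.8–419.2 Ma: the Silurian.
The fourth youngest is G at 769 Ma; separation = |442.6 − 769| = 326.4 Myr.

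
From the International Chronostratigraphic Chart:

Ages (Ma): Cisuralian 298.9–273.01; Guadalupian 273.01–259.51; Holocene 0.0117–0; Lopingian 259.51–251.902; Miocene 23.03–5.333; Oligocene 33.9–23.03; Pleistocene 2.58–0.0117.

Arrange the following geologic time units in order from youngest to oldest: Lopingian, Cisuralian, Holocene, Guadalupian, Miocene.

Sorting by start age (ascending Ma, since larger Ma = older): Holocene start 0.0117, Miocene start 23.03, Lopingian start 259.51, Guadalupian start 273.01, Cisuralian start 298.9.

Holocene, Miocene, Lopingian, Guadalupian, Cisuralian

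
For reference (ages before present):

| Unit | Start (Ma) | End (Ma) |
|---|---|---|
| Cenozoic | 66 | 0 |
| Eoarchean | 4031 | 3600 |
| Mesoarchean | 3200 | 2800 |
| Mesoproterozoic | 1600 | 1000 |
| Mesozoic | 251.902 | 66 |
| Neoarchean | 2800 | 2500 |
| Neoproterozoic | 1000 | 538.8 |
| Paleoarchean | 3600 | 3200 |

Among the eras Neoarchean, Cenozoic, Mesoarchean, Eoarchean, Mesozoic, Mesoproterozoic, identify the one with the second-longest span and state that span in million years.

Durations: Neoarchean 300; Cenozoic 66; Mesoarchean 400; Eoarchean 431; Mesozoic 185.902; Mesoproterozoic 600 Myr.
Sorted longest-first: Mesoproterozoic (600), Eoarchean (431), Mesoarchean (400), Neoarchean (300), Mesozoic (185.902), Cenozoic (66).
The second longest is Eoarchean at 431 Myr.

Eoarchean, 431 million years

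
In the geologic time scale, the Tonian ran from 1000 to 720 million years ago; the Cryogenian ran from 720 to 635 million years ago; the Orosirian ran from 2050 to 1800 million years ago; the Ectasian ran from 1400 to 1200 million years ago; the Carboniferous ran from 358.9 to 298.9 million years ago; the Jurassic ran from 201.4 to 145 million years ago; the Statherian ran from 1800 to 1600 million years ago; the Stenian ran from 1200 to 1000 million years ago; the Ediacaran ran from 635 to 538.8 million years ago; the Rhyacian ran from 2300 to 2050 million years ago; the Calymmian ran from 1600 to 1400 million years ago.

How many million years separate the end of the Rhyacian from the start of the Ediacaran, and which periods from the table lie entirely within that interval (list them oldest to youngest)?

1415 million years; Orosirian, Statherian, Calymmian, Ectasian, Stenian, Tonian, Cryogenian

End of Rhyacian = 2050 Ma; start of Ediacaran = 635 Ma.
Gap = 2050 − 635 = 1415 Myr.
Periods wholly inside 2050–635 Ma: Orosirian (2050–1800), Statherian (1800–1600), Calymmian (1600–1400), Ectasian (1400–1200), Stenian (1200–1000), Tonian (1000–720), Cryogenian (720–635).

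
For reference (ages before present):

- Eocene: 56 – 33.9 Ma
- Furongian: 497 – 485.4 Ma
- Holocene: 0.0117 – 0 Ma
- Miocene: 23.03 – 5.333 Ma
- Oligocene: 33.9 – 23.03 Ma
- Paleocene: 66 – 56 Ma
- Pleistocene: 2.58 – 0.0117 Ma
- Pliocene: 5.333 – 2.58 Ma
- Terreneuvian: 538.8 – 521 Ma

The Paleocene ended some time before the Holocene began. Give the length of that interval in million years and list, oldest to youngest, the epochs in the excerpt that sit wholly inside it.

55.9883 million years; Eocene, Oligocene, Miocene, Pliocene, Pleistocene

The Paleocene closes at 56 Ma and the Holocene opens at 0.0117 Ma, so the interval is 56 − 0.0117 = 55.9883 Myr.
An epoch fits inside if it starts at or after 56 Ma and ends at or before 0.0117 Ma; oldest first that gives Eocene, Oligocene, Miocene, Pliocene, Pleistocene.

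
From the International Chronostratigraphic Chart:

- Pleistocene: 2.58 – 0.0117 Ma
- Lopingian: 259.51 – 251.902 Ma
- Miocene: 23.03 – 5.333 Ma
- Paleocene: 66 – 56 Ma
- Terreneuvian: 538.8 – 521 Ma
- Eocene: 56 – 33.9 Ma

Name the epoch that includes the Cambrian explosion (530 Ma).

Terreneuvian

530 Ma lies between 538.8 and 521 Ma, so it falls in the Terreneuvian.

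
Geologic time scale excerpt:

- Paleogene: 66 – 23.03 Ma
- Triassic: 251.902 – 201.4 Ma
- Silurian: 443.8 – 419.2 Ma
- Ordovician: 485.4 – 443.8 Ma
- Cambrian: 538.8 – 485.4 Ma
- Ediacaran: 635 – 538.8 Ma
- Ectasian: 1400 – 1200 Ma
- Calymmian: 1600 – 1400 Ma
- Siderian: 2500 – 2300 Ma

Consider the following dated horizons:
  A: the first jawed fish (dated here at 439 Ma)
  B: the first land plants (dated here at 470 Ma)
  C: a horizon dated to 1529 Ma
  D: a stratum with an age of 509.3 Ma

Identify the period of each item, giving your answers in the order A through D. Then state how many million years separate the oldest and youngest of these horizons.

Match each age against the start–end ranges in the excerpt: A = 439 Ma → Silurian (443.8–419.2); B = 470 Ma → Ordovician (485.4–443.8); C = 1529 Ma → Calymmian (1600–1400); D = 509.3 Ma → Cambrian (538.8–485.4).
The largest age is 1529 Ma and the smallest is 439 Ma; their difference is 1090 Myr.

A — Silurian; B — Ordovician; C — Calymmian; D — Cambrian; span 1090 million years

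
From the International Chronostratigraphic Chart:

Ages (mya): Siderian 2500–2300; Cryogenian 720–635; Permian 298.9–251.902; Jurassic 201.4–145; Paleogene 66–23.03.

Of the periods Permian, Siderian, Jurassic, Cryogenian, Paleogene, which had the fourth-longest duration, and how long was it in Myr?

Permian, 46.998 million years

Start − end for each: Permian 298.9 − 251.902 = 46.998; Siderian 2500 − 2300 = 200; Jurassic 201.4 − 145 = 56.4; Cryogenian 720 − 635 = 85; Paleogene 66 − 23.03 = 42.97.
Ranking these from longest: Siderian > Cryogenian > Jurassic > Permian > Paleogene.
Position 4 in that ranking is Permian, which lasted 46.998 Myr.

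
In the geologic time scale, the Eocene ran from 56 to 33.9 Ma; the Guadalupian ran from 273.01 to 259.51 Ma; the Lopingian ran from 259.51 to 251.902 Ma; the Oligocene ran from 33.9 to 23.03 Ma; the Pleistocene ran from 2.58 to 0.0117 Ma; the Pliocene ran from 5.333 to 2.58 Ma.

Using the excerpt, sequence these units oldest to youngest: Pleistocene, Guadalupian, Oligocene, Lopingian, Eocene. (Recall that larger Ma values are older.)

Sorting by start age (descending Ma, since larger Ma = older): Guadalupian began 273.01, Lopingian began 259.51, Eocene began 56, Oligocene began 33.9, Pleistocene began 2.58.

Guadalupian, Lopingian, Eocene, Oligocene, Pleistocene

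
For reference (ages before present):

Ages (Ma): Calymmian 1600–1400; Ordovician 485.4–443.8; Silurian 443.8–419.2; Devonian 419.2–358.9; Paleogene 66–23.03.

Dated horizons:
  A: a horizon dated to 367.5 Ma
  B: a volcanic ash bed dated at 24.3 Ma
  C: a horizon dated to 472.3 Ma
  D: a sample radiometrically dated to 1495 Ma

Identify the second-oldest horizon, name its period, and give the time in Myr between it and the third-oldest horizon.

C, in the Ordovician; 104.8 million years to A

Sorted oldest-first by Ma: D (1495), C (472.3), A (367.5), B (24.3).
The second oldest is C at 472.3 Ma, which lies in 485.4–443.8 Ma: the Ordovician.
The third oldest is A at 367.5 Ma; separation = |472.3 − 367.5| = 104.8 Myr.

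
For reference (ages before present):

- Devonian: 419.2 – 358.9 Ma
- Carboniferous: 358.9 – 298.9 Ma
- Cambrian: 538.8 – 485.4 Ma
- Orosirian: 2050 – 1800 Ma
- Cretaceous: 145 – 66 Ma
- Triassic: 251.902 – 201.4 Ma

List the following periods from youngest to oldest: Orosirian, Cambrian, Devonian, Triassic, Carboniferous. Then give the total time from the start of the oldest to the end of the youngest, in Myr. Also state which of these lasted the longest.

Triassic → Carboniferous → Devonian → Cambrian → Orosirian; total span 1848.6 Myr; longest is Orosirian

From the excerpt: Orosirian 2050–1800; Cambrian 538.8–485.4; Devonian 419.2–358.9; Triassic 251.902–201.4; Carboniferous 358.9–298.9 (Ma).
Larger Ma is earlier, so the oldest is Orosirian and the youngest is Triassic; youngest to oldest: Triassic, Carboniferous, Devonian, Cambrian, Orosirian.
Oldest start 2050 minus youngest end 201.4 gives 1848.6 Myr overall.
Individual lengths (start − end): Triassic 50.502; Orosirian 250; Carboniferous 60; Cambrian 53.4; Devonian 60.3. The largest is Orosirian at 250 Myr.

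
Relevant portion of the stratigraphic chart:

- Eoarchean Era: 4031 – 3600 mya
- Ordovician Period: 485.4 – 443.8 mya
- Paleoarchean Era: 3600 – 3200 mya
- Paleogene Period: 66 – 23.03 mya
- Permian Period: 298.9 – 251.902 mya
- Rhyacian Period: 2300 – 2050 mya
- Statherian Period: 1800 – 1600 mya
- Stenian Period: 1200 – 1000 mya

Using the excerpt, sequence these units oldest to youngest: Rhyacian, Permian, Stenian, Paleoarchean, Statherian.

Read off each span (Ma): Rhyacian 2300–2050; Permian 298.9–251.902; Stenian 1200–1000; Paleoarchean 3600–3200; Statherian 1800–1600.
Larger Ma is older, so oldest→youngest is Paleoarchean, Rhyacian, Statherian, Stenian, Permian.

Paleoarchean, Rhyacian, Statherian, Stenian, Permian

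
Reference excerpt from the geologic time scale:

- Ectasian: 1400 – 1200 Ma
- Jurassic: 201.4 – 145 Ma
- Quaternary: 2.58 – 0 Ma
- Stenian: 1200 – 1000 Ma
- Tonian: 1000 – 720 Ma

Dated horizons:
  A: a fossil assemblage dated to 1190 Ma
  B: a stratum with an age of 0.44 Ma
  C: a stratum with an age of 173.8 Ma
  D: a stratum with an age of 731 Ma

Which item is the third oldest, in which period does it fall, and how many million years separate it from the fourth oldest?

Sorted oldest-first by Ma: A (1190), D (731), C (173.8), B (0.44).
The third oldest is C at 173.8 Ma, which lies in 201.4–145 Ma: the Jurassic.
The fourth oldest is B at 0.44 Ma; separation = |173.8 − 0.44| = 173.36 Myr.

C, in the Jurassic; 173.36 million years to B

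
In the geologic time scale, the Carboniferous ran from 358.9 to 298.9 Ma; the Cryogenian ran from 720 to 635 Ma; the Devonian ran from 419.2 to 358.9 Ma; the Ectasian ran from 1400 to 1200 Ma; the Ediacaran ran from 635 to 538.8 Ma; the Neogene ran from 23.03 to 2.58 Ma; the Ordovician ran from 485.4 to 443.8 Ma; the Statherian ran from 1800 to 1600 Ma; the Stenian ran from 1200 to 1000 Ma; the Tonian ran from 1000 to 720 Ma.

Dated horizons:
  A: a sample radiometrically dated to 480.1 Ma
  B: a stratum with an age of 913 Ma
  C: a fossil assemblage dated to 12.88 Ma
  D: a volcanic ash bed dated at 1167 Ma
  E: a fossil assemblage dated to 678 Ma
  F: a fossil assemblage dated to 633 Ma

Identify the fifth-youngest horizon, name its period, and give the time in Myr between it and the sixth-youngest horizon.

B, in the Tonian; 254 million years to D

Smaller Ma means younger, so youngest first: C 12.88 < A 480.1 < F 633 < E 678 < B 913 < D 1167.
Counting 5 along gives B (913 Ma); the excerpt puts that inside the Tonian, 1000–720 Ma.
Next in line is D (1167 Ma), and 1167 − 913 = 254 Myr.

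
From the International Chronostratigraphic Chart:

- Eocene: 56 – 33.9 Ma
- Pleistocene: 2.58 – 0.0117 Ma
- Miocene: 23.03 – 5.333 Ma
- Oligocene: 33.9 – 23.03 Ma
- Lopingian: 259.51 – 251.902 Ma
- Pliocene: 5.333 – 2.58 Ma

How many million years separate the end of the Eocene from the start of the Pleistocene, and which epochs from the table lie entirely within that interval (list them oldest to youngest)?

The Eocene closes at 33.9 Ma and the Pleistocene opens at 2.58 Ma, so the interval is 33.9 − 2.58 = 31.32 Myr.
An epoch fits inside if it starts at or after 33.9 Ma and ends at or before 2.58 Ma; oldest first that gives Oligocene, Miocene, Pliocene.

31.32 million years; Oligocene, Miocene, Pliocene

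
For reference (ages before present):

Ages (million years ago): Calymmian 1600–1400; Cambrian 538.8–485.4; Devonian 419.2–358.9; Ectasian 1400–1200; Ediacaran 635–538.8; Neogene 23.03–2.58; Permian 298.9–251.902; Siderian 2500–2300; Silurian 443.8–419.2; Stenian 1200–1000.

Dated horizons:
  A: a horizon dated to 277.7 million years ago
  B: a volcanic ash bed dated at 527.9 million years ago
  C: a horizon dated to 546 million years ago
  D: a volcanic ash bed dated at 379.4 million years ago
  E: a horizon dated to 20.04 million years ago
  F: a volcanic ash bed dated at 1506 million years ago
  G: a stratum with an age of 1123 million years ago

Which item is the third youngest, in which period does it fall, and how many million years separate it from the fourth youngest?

D, in the Devonian; 148.5 million years to B

Smaller Ma means younger, so youngest first: E 20.04 < A 277.7 < D 379.4 < B 527.9 < C 546 < G 1123 < F 1506.
Counting 3 along gives D (379.4 Ma); the excerpt puts that inside the Devonian, 419.2–358.9 Ma.
Next in line is B (527.9 Ma), and 527.9 − 379.4 = 148.5 Myr.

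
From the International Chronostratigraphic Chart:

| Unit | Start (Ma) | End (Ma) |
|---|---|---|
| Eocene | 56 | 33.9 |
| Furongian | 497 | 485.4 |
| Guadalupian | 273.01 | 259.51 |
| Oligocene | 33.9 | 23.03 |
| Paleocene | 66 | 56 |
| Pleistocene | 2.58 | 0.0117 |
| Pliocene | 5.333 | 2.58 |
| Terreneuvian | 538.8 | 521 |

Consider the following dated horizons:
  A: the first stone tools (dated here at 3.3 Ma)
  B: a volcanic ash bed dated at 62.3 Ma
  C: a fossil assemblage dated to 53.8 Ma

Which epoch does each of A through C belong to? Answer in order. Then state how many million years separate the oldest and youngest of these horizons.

A: 3.3 Ma lies in 5.333–2.58 Ma, so Pliocene.
B: 62.3 Ma lies in 66–56 Ma, so Paleocene.
C: 53.8 Ma lies in 56–33.9 Ma, so Eocene.
Oldest = 62.3 Ma, youngest = 3.3 Ma → span 59 Myr.

A — Pliocene; B — Paleocene; C — Eocene; span 59 million years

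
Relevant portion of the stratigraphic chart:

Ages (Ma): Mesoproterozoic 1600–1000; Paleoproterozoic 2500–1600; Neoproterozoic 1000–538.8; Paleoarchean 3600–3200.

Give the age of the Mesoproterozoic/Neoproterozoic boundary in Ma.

1000 Ma

The Mesoproterozoic ends and the Neoproterozoic begins at 1000 Ma.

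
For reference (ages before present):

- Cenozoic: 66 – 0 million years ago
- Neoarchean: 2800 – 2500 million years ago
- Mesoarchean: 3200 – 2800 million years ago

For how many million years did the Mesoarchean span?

3200 − 2800 = 400 million years.

400 million years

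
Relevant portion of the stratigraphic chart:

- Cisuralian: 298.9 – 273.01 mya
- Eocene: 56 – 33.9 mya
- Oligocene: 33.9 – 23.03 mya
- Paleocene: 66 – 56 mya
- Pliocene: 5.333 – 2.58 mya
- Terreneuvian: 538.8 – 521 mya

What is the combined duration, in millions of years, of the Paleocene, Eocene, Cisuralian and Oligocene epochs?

Duration is start − end for each: (66 − 56) + (56 − 33.9) + (298.9 − 273.01) + (33.9 − 23.03).
That is 10 + 22.1 + 25.89 + 10.87, which totals 68.86 million years.

68.86 million years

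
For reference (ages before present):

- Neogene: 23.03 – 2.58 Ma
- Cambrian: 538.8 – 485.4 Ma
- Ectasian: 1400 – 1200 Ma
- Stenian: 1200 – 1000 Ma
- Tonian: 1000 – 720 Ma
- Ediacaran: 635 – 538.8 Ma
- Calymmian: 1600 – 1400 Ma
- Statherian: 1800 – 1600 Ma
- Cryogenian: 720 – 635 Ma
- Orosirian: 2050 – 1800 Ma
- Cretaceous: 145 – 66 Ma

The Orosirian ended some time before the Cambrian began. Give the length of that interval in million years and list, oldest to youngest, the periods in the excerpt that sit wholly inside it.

End of Orosirian = 1800 Ma; start of Cambrian = 538.8 Ma.
Gap = 1800 − 538.8 = 1261.2 Myr.
Periods wholly inside 1800–538.8 Ma: Statherian (1800–1600), Calymmian (1600–1400), Ectasian (1400–1200), Stenian (1200–1000), Tonian (1000–720), Cryogenian (720–635), Ediacaran (635–538.8).

1261.2 million years; Statherian, Calymmian, Ectasian, Stenian, Tonian, Cryogenian, Ediacaran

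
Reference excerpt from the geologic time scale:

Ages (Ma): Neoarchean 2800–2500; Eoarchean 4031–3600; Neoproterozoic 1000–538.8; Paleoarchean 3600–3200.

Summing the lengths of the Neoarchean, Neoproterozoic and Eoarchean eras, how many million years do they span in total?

1192.2 million years

Each duration: Neoarchean = 300; Neoproterozoic = 461.2; Eoarchean = 431.
Sum: 300 + 461.2 + 431 = 1192.2 Myr.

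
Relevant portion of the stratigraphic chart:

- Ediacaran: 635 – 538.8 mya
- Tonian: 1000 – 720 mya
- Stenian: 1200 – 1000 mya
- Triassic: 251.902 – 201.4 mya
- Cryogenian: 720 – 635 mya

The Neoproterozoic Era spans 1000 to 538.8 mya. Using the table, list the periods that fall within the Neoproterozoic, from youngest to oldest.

Periods with both bounds inside 1000–538.8 Ma: Ediacaran (635–538.8), Cryogenian (720–635), Tonian (1000–720).

Ediacaran, Cryogenian, Tonian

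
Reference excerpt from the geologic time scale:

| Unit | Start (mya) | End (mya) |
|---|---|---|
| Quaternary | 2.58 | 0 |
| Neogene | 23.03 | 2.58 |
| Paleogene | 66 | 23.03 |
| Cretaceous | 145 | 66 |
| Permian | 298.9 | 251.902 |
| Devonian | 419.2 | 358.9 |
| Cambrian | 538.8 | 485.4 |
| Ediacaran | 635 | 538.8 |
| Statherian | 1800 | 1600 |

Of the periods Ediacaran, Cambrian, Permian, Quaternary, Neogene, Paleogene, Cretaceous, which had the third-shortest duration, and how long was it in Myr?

Start − end for each: Ediacaran 635 − 538.8 = 96.2; Cambrian 538.8 − 485.4 = 53.4; Permian 298.9 − 251.902 = 46.998; Quaternary 2.58 − 0 = 2.58; Neogene 23.03 − 2.58 = 20.45; Paleogene 66 − 23.03 = 42.97; Cretaceous 145 − 66 = 79.
Ranking these from shortest: Quaternary < Neogene < Paleogene < Permian < Cambrian < Cretaceous < Ediacaran.
Position 3 in that ranking is Paleogene, which lasted 42.97 Myr.

Paleogene, 42.97 million years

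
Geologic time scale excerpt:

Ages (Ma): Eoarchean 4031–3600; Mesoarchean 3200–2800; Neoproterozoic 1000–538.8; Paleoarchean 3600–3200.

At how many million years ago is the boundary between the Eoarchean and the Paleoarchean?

The Eoarchean ends and the Paleoarchean begins at 3600 Ma.

3600 Ma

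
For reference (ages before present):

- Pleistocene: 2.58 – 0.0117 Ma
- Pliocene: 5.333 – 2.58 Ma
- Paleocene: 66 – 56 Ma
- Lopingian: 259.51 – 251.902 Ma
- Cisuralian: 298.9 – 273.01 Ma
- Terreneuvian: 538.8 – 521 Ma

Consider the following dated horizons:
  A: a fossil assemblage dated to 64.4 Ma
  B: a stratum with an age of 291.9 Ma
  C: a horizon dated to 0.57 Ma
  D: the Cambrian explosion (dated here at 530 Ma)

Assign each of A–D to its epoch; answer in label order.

A — Paleocene; B — Cisuralian; C — Pleistocene; D — Terreneuvian

A: 64.4 Ma lies in 66–56 Ma, so Paleocene.
B: 291.9 Ma lies in 298.9–273.01 Ma, so Cisuralian.
C: 0.57 Ma lies in 2.58–0.0117 Ma, so Pleistocene.
D: 530 Ma lies in 538.8–521 Ma, so Terreneuvian.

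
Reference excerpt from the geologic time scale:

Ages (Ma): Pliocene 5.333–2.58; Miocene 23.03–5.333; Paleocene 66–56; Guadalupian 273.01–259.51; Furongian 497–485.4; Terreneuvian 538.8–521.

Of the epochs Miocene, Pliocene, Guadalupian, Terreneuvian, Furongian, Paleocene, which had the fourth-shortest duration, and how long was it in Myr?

Guadalupian, 13.5 million years

Start − end for each: Miocene 23.03 − 5.333 = 17.697; Pliocene 5.333 − 2.58 = 2.753; Guadalupian 273.01 − 259.51 = 13.5; Terreneuvian 538.8 − 521 = 17.8; Furongian 497 − 485.4 = 11.6; Paleocene 66 − 56 = 10.
Ranking these from shortest: Pliocene < Paleocene < Furongian < Guadalupian < Miocene < Terreneuvian.
Position 4 in that ranking is Guadalupian, which lasted 13.5 Myr.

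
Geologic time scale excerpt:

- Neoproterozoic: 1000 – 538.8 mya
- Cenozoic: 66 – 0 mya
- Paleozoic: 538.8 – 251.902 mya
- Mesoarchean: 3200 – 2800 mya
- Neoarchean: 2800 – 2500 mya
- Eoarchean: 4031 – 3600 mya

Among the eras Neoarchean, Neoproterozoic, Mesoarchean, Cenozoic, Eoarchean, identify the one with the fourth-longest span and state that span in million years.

Start − end for each: Neoarchean 2800 − 2500 = 300; Neoproterozoic 1000 − 538.8 = 461.2; Mesoarchean 3200 − 2800 = 400; Cenozoic 66 − 0 = 66; Eoarchean 4031 − 3600 = 431.
Ranking these from longest: Neoproterozoic > Eoarchean > Mesoarchean > Neoarchean > Cenozoic.
Position 4 in that ranking is Neoarchean, which lasted 300 Myr.

Neoarchean, 300 million years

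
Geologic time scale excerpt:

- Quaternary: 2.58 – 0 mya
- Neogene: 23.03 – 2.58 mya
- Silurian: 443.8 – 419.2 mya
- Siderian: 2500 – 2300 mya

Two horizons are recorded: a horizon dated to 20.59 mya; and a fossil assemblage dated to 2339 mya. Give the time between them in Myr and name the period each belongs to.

Elapsed time: 2339 − 20.59 = 2318.41 Myr.
20.59 Ma lies within 23.03–2.58 Ma: Neogene.
2339 Ma lies within 2500–2300 Ma: Siderian.

2318.41 million years apart; the first in the Neogene, the second in the Siderian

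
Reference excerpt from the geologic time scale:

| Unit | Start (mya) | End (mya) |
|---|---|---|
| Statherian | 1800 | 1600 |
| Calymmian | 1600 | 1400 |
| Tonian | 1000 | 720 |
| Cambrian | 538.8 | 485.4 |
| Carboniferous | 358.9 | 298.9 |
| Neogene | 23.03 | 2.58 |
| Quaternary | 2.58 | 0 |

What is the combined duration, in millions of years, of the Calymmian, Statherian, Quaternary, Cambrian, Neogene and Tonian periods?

756.43 million years

Duration is start − end for each: (1600 − 1400) + (1800 − 1600) + (2.58 − 0) + (538.8 − 485.4) + (23.03 − 2.58) + (1000 − 720).
That is 200 + 200 + 2.58 + 53.4 + 20.45 + 280, which totals 756.43 million years.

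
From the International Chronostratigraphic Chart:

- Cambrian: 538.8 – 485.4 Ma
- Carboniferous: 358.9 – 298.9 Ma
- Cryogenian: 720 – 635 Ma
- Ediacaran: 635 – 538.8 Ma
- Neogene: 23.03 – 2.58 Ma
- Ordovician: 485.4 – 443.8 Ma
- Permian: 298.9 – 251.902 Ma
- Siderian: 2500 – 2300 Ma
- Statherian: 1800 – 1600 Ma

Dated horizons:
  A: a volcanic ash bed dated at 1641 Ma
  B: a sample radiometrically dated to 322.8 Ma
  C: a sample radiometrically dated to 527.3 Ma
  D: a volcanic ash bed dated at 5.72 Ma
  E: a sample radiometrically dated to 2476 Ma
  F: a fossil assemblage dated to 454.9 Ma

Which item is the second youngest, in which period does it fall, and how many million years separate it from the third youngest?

Smaller Ma means younger, so youngest first: D 5.72 < B 322.8 < F 454.9 < C 527.3 < A 1641 < E 2476.
Counting 2 along gives B (322.8 Ma); the excerpt puts that inside the Carboniferous, 358.9–298.9 Ma.
Next in line is F (454.9 Ma), and 454.9 − 322.8 = 132.1 Myr.

B, in the Carboniferous; 132.1 million years to F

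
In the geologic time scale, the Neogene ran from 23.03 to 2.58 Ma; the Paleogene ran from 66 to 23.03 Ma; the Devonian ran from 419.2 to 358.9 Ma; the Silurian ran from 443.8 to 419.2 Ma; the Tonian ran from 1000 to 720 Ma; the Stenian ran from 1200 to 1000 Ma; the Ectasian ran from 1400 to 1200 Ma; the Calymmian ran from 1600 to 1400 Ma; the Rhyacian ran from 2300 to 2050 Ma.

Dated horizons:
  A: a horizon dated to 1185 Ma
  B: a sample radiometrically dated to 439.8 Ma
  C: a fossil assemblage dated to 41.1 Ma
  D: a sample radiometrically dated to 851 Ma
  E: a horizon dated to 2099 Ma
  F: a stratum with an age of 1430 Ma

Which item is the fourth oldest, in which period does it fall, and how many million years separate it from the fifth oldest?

D, in the Tonian; 411.2 million years to B

Sorted oldest-first by Ma: E (2099), F (1430), A (1185), D (851), B (439.8), C (41.1).
The fourth oldest is D at 851 Ma, which lies in 1000–720 Ma: the Tonian.
The fifth oldest is B at 439.8 Ma; separation = |851 − 439.8| = 411.2 Myr.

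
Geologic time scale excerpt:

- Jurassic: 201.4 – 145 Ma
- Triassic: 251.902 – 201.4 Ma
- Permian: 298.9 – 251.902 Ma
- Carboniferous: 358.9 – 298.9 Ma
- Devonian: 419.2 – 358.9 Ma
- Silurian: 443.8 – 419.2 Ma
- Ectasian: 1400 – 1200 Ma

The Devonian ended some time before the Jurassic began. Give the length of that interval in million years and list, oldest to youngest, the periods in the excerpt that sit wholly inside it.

End of Devonian = 358.9 Ma; start of Jurassic = 201.4 Ma.
Gap = 358.9 − 201.4 = 157.5 Myr.
Periods wholly inside 358.9–201.4 Ma: Carboniferous (358.9–298.9), Permian (298.9–251.902), Triassic (251.902–201.4).

157.5 million years; Carboniferous, Permian, Triassic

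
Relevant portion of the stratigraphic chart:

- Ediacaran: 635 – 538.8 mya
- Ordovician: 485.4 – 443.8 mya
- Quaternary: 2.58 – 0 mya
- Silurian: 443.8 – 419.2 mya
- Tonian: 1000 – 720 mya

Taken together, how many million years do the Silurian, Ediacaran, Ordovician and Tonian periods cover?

442.4 million years

Each duration: Silurian = 24.6; Ediacaran = 96.2; Ordovician = 41.6; Tonian = 280.
Sum: 24.6 + 96.2 + 41.6 + 280 = 442.4 Myr.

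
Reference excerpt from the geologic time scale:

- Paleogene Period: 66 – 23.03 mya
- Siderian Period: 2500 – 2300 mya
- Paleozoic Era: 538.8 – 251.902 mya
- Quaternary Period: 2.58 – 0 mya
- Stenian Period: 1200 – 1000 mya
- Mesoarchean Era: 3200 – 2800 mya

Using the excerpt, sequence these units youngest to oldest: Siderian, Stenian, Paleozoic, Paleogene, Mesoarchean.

Paleogene, Paleozoic, Stenian, Siderian, Mesoarchean

Read off each span (Ma): Siderian 2500–2300; Stenian 1200–1000; Paleozoic 538.8–251.902; Paleogene 66–23.03; Mesoarchean 3200–2800.
Larger Ma is older, so oldest→youngest is Mesoarchean, Siderian, Stenian, Paleozoic, Paleogene; reverse it for youngest→oldest.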